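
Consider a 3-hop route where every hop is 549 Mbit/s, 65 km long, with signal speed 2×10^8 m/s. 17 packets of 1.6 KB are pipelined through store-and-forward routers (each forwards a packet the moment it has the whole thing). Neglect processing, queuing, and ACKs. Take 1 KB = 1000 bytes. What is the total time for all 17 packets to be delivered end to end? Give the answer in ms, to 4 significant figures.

Per-hop transmission t_tx = L/R = 12800/549000000 = 0.0233151 ms.
Per-hop propagation t_prop = 65000/200000000 = 0.325 ms.
Pipeline fill: first packet needs 3·t_tx to clear all hops; remaining 16 packets each add one t_tx.
Total = (3+17-1)·t_tx + 3·t_prop = 19·0.0233151 + 3·0.325 = 1.418 ms.

1.418 ms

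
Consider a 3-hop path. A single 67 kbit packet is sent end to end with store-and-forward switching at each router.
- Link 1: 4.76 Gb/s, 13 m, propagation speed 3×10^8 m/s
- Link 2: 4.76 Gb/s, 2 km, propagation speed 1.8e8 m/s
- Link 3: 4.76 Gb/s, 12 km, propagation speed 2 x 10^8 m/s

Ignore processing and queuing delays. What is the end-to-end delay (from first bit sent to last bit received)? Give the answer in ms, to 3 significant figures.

L = 67000 bits.
Transmission delay per hop = L/R = 67000/4760000000 = 0.0140756 ms; 3 hops → 0.0422269 ms.
Propagation delays (d/s per hop): 4.33333e-05, 0.0111111, 0.06 ms; sum = 0.0711544 ms.
End-to-end = 0.113 ms.

0.113 ms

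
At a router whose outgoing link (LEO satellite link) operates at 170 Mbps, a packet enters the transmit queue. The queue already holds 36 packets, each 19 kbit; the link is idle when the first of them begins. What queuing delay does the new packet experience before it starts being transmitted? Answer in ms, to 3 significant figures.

4.02 ms

Each queued packet: L/R = 19000/170000000 = 0.111765 ms.
36 queued → 4.02353 ms.
Queuing delay = 4.02 ms.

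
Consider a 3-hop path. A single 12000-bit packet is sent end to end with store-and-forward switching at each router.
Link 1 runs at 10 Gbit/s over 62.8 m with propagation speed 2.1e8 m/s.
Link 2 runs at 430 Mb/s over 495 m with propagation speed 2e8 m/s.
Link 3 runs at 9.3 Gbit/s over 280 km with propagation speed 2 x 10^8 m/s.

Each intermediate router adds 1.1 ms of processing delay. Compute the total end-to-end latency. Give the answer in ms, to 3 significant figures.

3.63 ms

Transmission delays (L/R per hop): 0.0012, 0.027907, 0.00129032 ms; sum = 0.0303973 ms.
Propagation delays (d/s per hop): 0.000299048, 0.002475, 1.4 ms; sum = 1.40277 ms.
Processing at 2 router(s): 2 × 1.1 ms = 2.2 ms.
End-to-end = 3.63 ms.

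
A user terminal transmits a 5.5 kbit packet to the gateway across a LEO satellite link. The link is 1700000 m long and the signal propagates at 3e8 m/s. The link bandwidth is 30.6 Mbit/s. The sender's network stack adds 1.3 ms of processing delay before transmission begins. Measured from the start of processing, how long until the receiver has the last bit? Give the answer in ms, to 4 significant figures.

7.146 ms

L = 5500 bits.
Transmission delay = L/R = 5500 / 30600000 = 0.179739 ms.
Propagation delay = d/s = 1700000 m / 300000000 m/s = 5.66667 ms.
Plus processing delay 1.3 ms = 1.3 ms.
Total = 7.146 ms.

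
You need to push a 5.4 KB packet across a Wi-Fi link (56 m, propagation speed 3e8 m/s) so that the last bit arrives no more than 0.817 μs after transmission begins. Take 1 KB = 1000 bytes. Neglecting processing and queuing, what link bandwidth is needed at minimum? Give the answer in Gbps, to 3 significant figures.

L = 43200 bits.
Propagation delay = 56 / 300000000 = 0.186667 μs.
Transmission budget = 0.817 − 0.186667 = 0.630333 μs.
R ≥ L / t_tx = 43200 bits / 6.30333e-07 s = 68.5 Gbps.

68.5 Gbps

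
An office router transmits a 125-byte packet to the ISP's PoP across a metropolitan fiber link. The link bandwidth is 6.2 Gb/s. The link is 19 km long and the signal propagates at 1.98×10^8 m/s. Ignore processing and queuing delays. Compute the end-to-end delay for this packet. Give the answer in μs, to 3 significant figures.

L = 125 × 8 = 1000 bits.
Transmission delay = L/R = 1000 / 6200000000 = 0.16129 μs.
Propagation delay = d/s = 19000 m / 198000000 m/s = 95.9596 μs.
Total = 96.1 μs.

96.1 μs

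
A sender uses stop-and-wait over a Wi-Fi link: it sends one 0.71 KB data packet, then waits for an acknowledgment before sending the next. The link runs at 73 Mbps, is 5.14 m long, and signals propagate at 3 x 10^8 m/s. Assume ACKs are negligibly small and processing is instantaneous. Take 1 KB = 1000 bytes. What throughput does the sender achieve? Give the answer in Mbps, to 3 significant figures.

73.0 Mbps

t_tx = L/R = 5680/73000000 = 7.78082e-05 s.
t_prop = 5.14/300000000 = 1.71333e-08 s; RTT = 3.42667e-08 s.
Cycle = t_tx + RTT = 7.78425e-05 s.
Throughput = L / cycle = 5680 / 7.78425e-05 = 73.0 Mbps.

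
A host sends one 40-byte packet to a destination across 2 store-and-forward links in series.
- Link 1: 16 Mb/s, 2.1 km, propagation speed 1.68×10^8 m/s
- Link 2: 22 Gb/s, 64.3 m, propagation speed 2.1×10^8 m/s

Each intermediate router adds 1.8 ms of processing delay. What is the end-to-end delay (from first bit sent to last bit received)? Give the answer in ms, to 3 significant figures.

1.83 ms

L = 40 × 8 = 320 bits.
Transmission delays (L/R per hop): 0.02, 1.45455e-05 ms; sum = 0.0200145 ms.
Propagation delays (d/s per hop): 0.0125, 0.00030619 ms; sum = 0.0128062 ms.
Processing at 1 router(s): 1 × 1.8 ms = 1.8 ms.
End-to-end = 1.83 ms.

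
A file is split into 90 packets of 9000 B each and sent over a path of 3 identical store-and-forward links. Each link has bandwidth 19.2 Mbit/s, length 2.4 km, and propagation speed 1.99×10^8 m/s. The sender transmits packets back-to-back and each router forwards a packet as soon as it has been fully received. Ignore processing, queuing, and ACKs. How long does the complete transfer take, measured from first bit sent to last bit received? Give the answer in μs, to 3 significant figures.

Per-hop transmission t_tx = L/R = 72000/19200000 = 3750 μs.
Per-hop propagation t_prop = 2400/199000000 = 12.0603 μs.
Pipeline fill: first packet needs 3·t_tx to clear all hops; remaining 89 packets each add one t_tx.
Total = (3+90-1)·t_tx + 3·t_prop = 92·3750 + 3·12.0603 = 345000 μs.

345000 μs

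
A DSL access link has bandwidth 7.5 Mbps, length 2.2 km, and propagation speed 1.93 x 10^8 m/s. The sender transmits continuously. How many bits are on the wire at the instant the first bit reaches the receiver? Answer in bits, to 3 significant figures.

85.5 bits

Propagation delay = 2200 / 193000000 = 1.1399e-05 s.
BDP = R × t_prop = 7500000 × 1.1399e-05 = 85.4922 bits.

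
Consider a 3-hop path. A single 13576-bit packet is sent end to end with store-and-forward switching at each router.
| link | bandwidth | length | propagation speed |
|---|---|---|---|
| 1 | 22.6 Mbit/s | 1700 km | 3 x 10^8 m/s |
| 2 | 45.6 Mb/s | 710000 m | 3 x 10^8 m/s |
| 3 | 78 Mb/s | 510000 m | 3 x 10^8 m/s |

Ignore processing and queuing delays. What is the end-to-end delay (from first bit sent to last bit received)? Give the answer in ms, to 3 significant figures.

Transmission delays (L/R per hop): 0.600708, 0.297719, 0.174051 ms; sum = 1.07248 ms.
Propagation delays (d/s per hop): 5.66667, 2.36667, 1.7 ms; sum = 9.73333 ms.
End-to-end = 10.8 ms.

10.8 ms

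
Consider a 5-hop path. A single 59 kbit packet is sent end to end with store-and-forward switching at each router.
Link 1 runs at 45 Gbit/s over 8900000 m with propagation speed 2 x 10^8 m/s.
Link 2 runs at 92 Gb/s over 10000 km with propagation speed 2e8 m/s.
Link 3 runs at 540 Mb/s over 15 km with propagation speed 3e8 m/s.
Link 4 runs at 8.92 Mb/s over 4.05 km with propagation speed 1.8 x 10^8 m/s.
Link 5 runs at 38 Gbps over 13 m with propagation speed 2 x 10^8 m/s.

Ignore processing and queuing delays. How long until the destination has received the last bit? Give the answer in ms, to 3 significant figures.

L = 59000 bits.
Transmission delays (L/R per hop): 0.00131111, 0.000641304, 0.109259, 6.61435, 0.00155263 ms; sum = 6.72711 ms.
Propagation delays (d/s per hop): 44.5, 50, 0.05, 0.0225, 6.5e-05 ms; sum = 94.5726 ms.
End-to-end = 101 ms.

101 ms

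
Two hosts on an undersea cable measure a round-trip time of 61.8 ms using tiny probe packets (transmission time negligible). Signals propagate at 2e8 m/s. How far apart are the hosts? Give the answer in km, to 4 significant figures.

6180 km

One-way propagation = RTT/2 = 30.9 ms.
d = s × t = 200000000 × 0.0309 = 6180 km.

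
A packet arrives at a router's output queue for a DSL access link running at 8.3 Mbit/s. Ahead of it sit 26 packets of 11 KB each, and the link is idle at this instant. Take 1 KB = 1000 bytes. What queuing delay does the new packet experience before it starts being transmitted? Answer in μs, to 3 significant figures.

276000 μs

Each queued packet: L/R = 88000/8.3e+06 = 10602.4 μs.
26 queued → 275663 μs.
Queuing delay = 276000 μs.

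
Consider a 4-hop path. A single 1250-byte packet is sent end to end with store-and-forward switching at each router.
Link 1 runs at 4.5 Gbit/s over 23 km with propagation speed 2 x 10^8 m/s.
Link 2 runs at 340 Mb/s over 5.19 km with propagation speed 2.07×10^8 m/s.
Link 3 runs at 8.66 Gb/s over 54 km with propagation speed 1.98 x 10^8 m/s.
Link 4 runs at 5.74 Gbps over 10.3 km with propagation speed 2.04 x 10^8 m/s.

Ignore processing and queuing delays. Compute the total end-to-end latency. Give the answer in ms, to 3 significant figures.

L = 1250 × 8 = 10000 bits.
Transmission delays (L/R per hop): 0.00222222, 0.0294118, 0.00115473, 0.00174216 ms; sum = 0.0345309 ms.
Propagation delays (d/s per hop): 0.115, 0.0250725, 0.272727, 0.0504902 ms; sum = 0.46329 ms.
End-to-end = 0.498 ms.

0.498 ms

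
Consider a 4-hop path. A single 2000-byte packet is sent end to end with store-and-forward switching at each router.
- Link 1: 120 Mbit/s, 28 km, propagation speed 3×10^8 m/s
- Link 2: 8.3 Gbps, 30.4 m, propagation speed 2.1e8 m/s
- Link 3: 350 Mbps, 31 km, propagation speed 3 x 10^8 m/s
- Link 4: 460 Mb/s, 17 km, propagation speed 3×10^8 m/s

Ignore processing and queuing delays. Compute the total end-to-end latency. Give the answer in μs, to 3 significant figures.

469 μs

L = 2000 × 8 = 16000 bits.
Transmission delays (L/R per hop): 133.333, 1.92771, 45.7143, 34.7826 μs; sum = 215.758 μs.
Propagation delays (d/s per hop): 93.3333, 0.144762, 103.333, 56.6667 μs; sum = 253.478 μs.
End-to-end = 469 μs.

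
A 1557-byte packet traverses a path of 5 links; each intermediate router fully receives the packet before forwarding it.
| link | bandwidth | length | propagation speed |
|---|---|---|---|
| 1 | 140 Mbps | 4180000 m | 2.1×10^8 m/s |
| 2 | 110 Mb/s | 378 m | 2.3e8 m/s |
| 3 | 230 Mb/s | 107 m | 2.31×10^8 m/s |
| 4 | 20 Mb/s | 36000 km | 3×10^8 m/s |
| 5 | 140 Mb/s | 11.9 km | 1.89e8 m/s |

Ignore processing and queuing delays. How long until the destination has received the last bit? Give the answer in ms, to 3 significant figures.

141 ms

L = 1557 × 8 = 12456 bits.
Transmission delays (L/R per hop): 0.0889714, 0.113236, 0.0541565, 0.6228, 0.0889714 ms; sum = 0.968136 ms.
Propagation delays (d/s per hop): 19.9048, 0.00164348, 0.000463203, 120, 0.062963 ms; sum = 139.97 ms.
End-to-end = 141 ms.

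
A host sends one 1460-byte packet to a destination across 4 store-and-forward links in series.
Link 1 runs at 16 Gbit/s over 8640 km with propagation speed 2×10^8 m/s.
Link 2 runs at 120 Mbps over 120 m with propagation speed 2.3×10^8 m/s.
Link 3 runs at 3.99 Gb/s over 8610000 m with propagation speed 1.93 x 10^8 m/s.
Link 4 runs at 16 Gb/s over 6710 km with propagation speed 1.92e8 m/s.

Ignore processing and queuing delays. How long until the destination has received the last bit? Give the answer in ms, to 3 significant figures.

L = 1460 × 8 = 11680 bits.
Transmission delays (L/R per hop): 0.00073, 0.0973333, 0.00292732, 0.00073 ms; sum = 0.101721 ms.
Propagation delays (d/s per hop): 43.2, 0.000521739, 44.6114, 34.9479 ms; sum = 122.76 ms.
End-to-end = 123 ms.

123 ms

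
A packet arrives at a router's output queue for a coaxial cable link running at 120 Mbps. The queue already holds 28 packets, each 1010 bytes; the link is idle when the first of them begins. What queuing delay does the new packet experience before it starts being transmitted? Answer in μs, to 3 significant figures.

Each queued packet: L/R = 8080/120000000 = 67.3333 μs.
28 queued → 1885.33 μs.
Queuing delay = 1890 μs.

1890 μs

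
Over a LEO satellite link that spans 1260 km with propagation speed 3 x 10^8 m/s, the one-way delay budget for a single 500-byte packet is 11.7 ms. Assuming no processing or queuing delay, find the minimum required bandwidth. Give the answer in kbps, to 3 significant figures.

L = 4000 bits.
Propagation delay = 1260000 / 300000000 = 4.2 ms.
Transmission budget = 11.7 − 4.2 = 7.5 ms.
R ≥ L / t_tx = 4000 bits / 0.0075 s = 533 kbps.

533 kbps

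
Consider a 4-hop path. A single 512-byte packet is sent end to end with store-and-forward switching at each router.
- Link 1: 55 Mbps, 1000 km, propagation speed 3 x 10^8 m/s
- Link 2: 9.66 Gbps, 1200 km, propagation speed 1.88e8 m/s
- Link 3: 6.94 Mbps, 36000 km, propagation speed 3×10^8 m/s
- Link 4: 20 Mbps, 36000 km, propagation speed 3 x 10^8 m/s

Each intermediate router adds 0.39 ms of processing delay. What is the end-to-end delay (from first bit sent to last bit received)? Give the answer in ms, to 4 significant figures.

L = 512 × 8 = 4096 bits.
Transmission delays (L/R per hop): 0.0744727, 0.000424017, 0.590202, 0.2048 ms; sum = 0.869898 ms.
Propagation delays (d/s per hop): 3.33333, 6.38298, 120, 120 ms; sum = 249.716 ms.
Processing at 3 router(s): 3 × 0.39 ms = 1.17 ms.
End-to-end = 251.8 ms.

251.8 ms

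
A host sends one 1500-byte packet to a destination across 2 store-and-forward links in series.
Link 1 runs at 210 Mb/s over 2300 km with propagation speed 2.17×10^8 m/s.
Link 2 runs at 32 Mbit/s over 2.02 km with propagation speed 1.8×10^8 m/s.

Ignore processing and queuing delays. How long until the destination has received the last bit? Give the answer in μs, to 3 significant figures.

L = 1500 × 8 = 12000 bits.
Transmission delays (L/R per hop): 57.1429, 375 μs; sum = 432.143 μs.
Propagation delays (d/s per hop): 10599.1, 11.2222 μs; sum = 10610.3 μs.
End-to-end = 11000 μs.

11000 μs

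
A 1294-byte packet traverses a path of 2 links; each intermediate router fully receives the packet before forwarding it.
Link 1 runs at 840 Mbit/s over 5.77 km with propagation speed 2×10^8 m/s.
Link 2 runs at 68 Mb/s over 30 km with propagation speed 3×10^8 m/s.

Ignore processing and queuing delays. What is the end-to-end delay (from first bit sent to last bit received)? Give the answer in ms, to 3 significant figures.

L = 1294 × 8 = 10352 bits.
Transmission delays (L/R per hop): 0.0123238, 0.152235 ms; sum = 0.164559 ms.
Propagation delays (d/s per hop): 0.02885, 0.1 ms; sum = 0.12885 ms.
End-to-end = 0.293 ms.

0.293 ms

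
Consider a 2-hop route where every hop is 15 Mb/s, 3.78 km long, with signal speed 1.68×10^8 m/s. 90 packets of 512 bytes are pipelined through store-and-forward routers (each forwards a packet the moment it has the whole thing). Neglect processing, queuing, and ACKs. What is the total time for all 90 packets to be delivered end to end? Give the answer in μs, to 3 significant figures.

Per-hop transmission t_tx = L/R = 4096/15000000 = 273.067 μs.
Per-hop propagation t_prop = 3780/168000000 = 22.5 μs.
Pipeline fill: first packet needs 2·t_tx to clear all hops; remaining 89 packets each add one t_tx.
Total = (2+90-1)·t_tx + 2·t_prop = 91·273.067 + 2·22.5 = 24900 μs.

24900 μs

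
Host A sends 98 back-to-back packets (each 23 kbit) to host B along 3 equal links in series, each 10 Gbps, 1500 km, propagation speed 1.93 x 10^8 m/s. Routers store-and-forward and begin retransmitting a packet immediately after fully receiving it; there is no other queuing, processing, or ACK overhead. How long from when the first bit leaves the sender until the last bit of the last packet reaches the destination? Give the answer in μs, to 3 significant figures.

Per-hop transmission t_tx = L/R = 23000/10000000000 = 2.3 μs.
Per-hop propagation t_prop = 1500000/193000000 = 7772.02 μs.
Pipeline fill: first packet needs 3·t_tx to clear all hops; remaining 97 packets each add one t_tx.
Total = (3+98-1)·t_tx + 3·t_prop = 100·2.3 + 3·7772.02 = 23500 μs.

23500 μs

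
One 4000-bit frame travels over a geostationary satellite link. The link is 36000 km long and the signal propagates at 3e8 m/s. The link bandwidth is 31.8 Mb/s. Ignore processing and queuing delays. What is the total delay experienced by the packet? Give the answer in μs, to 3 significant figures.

120000 μs

Transmission delay = L/R = 4000 / 31800000 = 125.786 μs.
Propagation delay = d/s = 36000000 m / 300000000 m/s = 120000 μs.
Total = 120000 μs.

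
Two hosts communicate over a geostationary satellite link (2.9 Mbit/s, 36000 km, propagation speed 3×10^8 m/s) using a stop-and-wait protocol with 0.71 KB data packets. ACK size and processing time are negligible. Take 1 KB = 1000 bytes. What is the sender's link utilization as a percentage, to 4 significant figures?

0.8095 %

t_tx = L/R = 5680/2900000 = 0.00195862 s.
t_prop = 36000000/300000000 = 0.12 s; RTT = 0.24 s.
Cycle = t_tx + RTT = 0.241959 s.
Utilization = t_tx / cycle = 0.00195862/0.241959 = 0.8095 %.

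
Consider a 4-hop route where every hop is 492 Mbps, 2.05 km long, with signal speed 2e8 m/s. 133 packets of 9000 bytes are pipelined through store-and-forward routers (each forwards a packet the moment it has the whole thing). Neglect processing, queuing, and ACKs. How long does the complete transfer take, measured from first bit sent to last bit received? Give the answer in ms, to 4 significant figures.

Per-hop transmission t_tx = L/R = 72000/492000000 = 0.146341 ms.
Per-hop propagation t_prop = 2050/200000000 = 0.01025 ms.
Pipeline fill: first packet needs 4·t_tx to clear all hops; remaining 132 packets each add one t_tx.
Total = (4+133-1)·t_tx + 4·t_prop = 136·0.146341 + 4·0.01025 = 19.94 ms.

19.94 ms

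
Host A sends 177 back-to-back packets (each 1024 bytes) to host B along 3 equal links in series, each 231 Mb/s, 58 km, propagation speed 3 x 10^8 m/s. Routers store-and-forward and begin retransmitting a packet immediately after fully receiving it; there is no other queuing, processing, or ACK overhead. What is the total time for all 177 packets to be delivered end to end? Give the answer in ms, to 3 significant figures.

6.93 ms

Per-hop transmission t_tx = L/R = 8192/231000000 = 0.0354632 ms.
Per-hop propagation t_prop = 58000/300000000 = 0.193333 ms.
Pipeline fill: first packet needs 3·t_tx to clear all hops; remaining 176 packets each add one t_tx.
Total = (3+177-1)·t_tx + 3·t_prop = 179·0.0354632 + 3·0.193333 = 6.93 ms.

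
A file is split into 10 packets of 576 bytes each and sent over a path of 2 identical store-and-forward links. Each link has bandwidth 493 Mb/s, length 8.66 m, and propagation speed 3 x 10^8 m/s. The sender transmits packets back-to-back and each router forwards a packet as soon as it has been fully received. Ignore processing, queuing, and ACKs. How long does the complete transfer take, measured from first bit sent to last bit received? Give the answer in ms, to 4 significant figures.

Per-hop transmission t_tx = L/R = 4608/493000000 = 0.00934686 ms.
Per-hop propagation t_prop = 8.66/300000000 = 2.88667e-05 ms.
Pipeline fill: first packet needs 2·t_tx to clear all hops; remaining 9 packets each add one t_tx.
Total = (2+10-1)·t_tx + 2·t_prop = 11·0.00934686 + 2·2.88667e-05 = 0.1029 ms.

0.1029 ms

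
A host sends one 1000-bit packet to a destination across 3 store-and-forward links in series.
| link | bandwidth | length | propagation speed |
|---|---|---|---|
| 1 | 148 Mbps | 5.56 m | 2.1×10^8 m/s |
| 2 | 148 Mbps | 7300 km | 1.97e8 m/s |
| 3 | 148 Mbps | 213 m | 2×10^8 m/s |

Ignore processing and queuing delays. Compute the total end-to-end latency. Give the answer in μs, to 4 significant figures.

37080 μs

Transmission delay per hop = L/R = 1000/148000000 = 6.75676 μs; 3 hops → 20.2703 μs.
Propagation delays (d/s per hop): 0.0264762, 37055.8, 1.065 μs; sum = 37056.9 μs.
End-to-end = 37080 μs.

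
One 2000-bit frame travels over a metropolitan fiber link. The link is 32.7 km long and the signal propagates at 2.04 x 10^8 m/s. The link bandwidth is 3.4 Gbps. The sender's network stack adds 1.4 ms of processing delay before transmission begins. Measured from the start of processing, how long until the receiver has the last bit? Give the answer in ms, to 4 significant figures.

1.561 ms

Transmission delay = L/R = 2000 / 3400000000 = 0.000588235 ms.
Propagation delay = d/s = 32700 m / 204000000 m/s = 0.160294 ms.
Plus processing delay 1.4 ms = 1.4 ms.
Total = 1.561 ms.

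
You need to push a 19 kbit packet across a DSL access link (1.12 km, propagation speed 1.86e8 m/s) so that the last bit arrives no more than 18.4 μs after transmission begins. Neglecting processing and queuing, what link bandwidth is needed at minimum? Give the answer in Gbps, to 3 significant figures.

1.53 Gbps

Propagation delay = 1120 / 186000000 = 6.02151 μs.
Transmission budget = 18.4 − 6.02151 = 12.3785 μs.
R ≥ L / t_tx = 19000 bits / 1.23785e-05 s = 1.53 Gbps.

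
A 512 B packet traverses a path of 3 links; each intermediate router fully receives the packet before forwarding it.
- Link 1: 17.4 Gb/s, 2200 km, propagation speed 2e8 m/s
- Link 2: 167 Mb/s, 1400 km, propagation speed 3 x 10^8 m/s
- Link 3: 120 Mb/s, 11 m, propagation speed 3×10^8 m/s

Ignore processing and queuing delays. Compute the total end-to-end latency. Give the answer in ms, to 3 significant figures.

15.7 ms

L = 512 × 8 = 4096 bits.
Transmission delays (L/R per hop): 0.000235402, 0.0245269, 0.0341333 ms; sum = 0.0588957 ms.
Propagation delays (d/s per hop): 11, 4.66667, 3.66667e-05 ms; sum = 15.6667 ms.
End-to-end = 15.7 ms.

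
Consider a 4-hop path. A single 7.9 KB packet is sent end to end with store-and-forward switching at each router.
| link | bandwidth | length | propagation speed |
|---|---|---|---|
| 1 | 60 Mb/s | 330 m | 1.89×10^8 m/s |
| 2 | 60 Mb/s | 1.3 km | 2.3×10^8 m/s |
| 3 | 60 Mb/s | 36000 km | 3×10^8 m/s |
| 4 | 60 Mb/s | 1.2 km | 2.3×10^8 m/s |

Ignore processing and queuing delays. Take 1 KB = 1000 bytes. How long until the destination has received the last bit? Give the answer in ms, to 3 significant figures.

124 ms

L = 63200 bits.
Transmission delay per hop = L/R = 63200/60000000 = 1.05333 ms; 4 hops → 4.21333 ms.
Propagation delays (d/s per hop): 0.00174603, 0.00565217, 120, 0.00521739 ms; sum = 120.013 ms.
End-to-end = 124 ms.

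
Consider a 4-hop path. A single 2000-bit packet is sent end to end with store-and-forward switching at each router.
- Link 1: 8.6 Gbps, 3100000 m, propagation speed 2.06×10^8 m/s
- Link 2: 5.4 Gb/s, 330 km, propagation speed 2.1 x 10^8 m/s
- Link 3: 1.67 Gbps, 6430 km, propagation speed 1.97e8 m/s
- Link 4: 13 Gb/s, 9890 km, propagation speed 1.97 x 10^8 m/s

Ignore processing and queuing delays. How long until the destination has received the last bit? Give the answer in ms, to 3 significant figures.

99.5 ms

Transmission delays (L/R per hop): 0.000232558, 0.00037037, 0.0011976, 0.000153846 ms; sum = 0.00195438 ms.
Propagation delays (d/s per hop): 15.0485, 1.57143, 32.6396, 50.203 ms; sum = 99.4626 ms.
End-to-end = 99.5 ms.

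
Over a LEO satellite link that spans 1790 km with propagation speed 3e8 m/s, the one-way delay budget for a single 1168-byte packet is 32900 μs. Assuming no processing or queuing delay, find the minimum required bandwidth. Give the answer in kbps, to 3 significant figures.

L = 9344 bits.
Propagation delay = 1790000 / 300000000 = 5966.67 μs.
Transmission budget = 32900 − 5966.67 = 26933.3 μs.
R ≥ L / t_tx = 9344 bits / 0.0269333 s = 347 kbps.

347 kbps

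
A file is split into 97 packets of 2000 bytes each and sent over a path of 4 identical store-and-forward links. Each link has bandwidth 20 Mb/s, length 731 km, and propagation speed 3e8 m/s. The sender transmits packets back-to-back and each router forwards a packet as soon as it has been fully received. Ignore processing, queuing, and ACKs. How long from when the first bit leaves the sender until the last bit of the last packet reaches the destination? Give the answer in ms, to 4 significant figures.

Per-hop transmission t_tx = L/R = 16000/20000000 = 0.8 ms.
Per-hop propagation t_prop = 731000/300000000 = 2.43667 ms.
Pipeline fill: first packet needs 4·t_tx to clear all hops; remaining 96 packets each add one t_tx.
Total = (4+97-1)·t_tx + 4·t_prop = 100·0.8 + 4·2.43667 = 89.75 ms.

89.75 ms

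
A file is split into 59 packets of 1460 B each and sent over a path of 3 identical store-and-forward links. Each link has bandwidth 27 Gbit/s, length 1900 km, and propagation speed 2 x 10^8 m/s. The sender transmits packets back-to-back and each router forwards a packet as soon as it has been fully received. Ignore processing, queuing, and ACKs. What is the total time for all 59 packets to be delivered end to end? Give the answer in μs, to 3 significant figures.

28500 μs

Per-hop transmission t_tx = L/R = 11680/27000000000 = 0.432593 μs.
Per-hop propagation t_prop = 1900000/200000000 = 9500 μs.
Pipeline fill: first packet needs 3·t_tx to clear all hops; remaining 58 packets each add one t_tx.
Total = (3+59-1)·t_tx + 3·t_prop = 61·0.432593 + 3·9500 = 28500 μs.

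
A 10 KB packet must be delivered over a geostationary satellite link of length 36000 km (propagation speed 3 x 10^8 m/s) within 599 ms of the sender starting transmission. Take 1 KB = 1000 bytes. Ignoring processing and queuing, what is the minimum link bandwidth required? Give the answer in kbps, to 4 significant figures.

167.0 kbps

L = 80000 bits.
Propagation delay = 36000000 / 300000000 = 120 ms.
Transmission budget = 599 − 120 = 479 ms.
R ≥ L / t_tx = 80000 bits / 0.479 s = 167.0 kbps.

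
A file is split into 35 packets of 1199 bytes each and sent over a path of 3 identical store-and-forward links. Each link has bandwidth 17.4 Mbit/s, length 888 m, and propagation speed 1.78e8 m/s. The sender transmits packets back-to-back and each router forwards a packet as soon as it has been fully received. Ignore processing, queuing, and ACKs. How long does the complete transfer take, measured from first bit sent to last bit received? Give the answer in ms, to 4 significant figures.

Per-hop transmission t_tx = L/R = 9592/17400000 = 0.551264 ms.
Per-hop propagation t_prop = 888/178000000 = 0.00498876 ms.
Pipeline fill: first packet needs 3·t_tx to clear all hops; remaining 34 packets each add one t_tx.
Total = (3+35-1)·t_tx + 3·t_prop = 37·0.551264 + 3·0.00498876 = 20.41 ms.

20.41 ms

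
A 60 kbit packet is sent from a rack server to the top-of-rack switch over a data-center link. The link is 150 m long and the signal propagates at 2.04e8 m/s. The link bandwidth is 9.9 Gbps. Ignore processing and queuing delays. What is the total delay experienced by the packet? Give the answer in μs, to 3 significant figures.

L = 60000 bits.
Transmission delay = L/R = 60000 / 9900000000 = 6.06061 μs.
Propagation delay = d/s = 150 m / 204000000 m/s = 0.735294 μs.
Total = 6.80 μs.

6.80 μs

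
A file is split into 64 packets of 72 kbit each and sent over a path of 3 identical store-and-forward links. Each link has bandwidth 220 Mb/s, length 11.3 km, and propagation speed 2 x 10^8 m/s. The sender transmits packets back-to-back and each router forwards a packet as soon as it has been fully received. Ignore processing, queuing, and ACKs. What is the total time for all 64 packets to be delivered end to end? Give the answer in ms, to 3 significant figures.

21.8 ms

Per-hop transmission t_tx = L/R = 72000/220000000 = 0.327273 ms.
Per-hop propagation t_prop = 11300/200000000 = 0.0565 ms.
Pipeline fill: first packet needs 3·t_tx to clear all hops; remaining 63 packets each add one t_tx.
Total = (3+64-1)·t_tx + 3·t_prop = 66·0.327273 + 3·0.0565 = 21.8 ms.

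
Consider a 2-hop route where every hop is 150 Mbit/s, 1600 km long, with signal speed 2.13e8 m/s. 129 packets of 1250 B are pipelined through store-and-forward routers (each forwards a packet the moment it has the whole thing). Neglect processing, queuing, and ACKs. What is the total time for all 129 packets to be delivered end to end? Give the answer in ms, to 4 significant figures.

23.69 ms

Per-hop transmission t_tx = L/R = 10000/150000000 = 0.0666667 ms.
Per-hop propagation t_prop = 1600000/213000000 = 7.51174 ms.
Pipeline fill: first packet needs 2·t_tx to clear all hops; remaining 128 packets each add one t_tx.
Total = (2+129-1)·t_tx + 2·t_prop = 130·0.0666667 + 2·7.51174 = 23.69 ms.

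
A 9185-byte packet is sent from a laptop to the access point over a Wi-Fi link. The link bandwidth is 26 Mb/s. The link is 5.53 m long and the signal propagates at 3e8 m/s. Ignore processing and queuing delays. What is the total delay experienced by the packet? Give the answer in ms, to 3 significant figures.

L = 9185 × 8 = 73480 bits.
Transmission delay = L/R = 73480 / 26000000 = 2.82615 ms.
Propagation delay = d/s = 5.53 m / 300000000 m/s = 1.84333e-05 ms.
Total = 2.83 ms.

2.83 ms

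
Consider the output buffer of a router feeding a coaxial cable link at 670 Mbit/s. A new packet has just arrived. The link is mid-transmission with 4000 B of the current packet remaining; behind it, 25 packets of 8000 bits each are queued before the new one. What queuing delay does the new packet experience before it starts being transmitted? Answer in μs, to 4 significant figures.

346.3 μs

Each queued packet: L/R = 8000/670000000 = 11.9403 μs.
25 queued → 298.507 μs.
Plus remaining 32000 bits of current packet: 47.7612 μs.
Queuing delay = 346.3 μs.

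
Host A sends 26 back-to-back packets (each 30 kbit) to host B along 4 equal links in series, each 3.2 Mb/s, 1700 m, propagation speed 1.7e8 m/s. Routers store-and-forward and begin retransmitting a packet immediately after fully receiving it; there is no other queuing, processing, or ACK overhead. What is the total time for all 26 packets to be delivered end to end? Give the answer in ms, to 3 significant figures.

272 ms

Per-hop transmission t_tx = L/R = 30000/3200000 = 9.375 ms.
Per-hop propagation t_prop = 1700/170000000 = 0.01 ms.
Pipeline fill: first packet needs 4·t_tx to clear all hops; remaining 25 packets each add one t_tx.
Total = (4+26-1)·t_tx + 4·t_prop = 29·9.375 + 4·0.01 = 272 ms.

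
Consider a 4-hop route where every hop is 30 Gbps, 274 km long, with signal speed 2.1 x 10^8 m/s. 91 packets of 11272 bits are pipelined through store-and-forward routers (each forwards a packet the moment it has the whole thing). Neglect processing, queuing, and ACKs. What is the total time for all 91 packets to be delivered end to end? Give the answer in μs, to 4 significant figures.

Per-hop transmission t_tx = L/R = 11272/30000000000 = 0.375733 μs.
Per-hop propagation t_prop = 274000/210000000 = 1304.76 μs.
Pipeline fill: first packet needs 4·t_tx to clear all hops; remaining 90 packets each add one t_tx.
Total = (4+91-1)·t_tx + 4·t_prop = 94·0.375733 + 4·1304.76 = 5254 μs.

5254 μs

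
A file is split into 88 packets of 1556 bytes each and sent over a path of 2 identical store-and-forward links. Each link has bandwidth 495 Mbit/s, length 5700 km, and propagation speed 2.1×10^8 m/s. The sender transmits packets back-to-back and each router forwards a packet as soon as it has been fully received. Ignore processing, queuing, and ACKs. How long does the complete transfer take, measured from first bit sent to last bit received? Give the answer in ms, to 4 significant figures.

56.52 ms

Per-hop transmission t_tx = L/R = 12448/495000000 = 0.0251475 ms.
Per-hop propagation t_prop = 5700000/210000000 = 27.1429 ms.
Pipeline fill: first packet needs 2·t_tx to clear all hops; remaining 87 packets each add one t_tx.
Total = (2+88-1)·t_tx + 2·t_prop = 89·0.0251475 + 2·27.1429 = 56.52 ms.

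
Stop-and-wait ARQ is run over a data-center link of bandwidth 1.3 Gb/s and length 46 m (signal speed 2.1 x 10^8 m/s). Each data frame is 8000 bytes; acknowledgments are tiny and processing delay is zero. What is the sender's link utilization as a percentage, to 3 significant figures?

99.1 %

t_tx = L/R = 64000/1300000000 = 4.92308e-05 s.
t_prop = 46/210000000 = 2.19048e-07 s; RTT = 4.38095e-07 s.
Cycle = t_tx + RTT = 4.96689e-05 s.
Utilization = t_tx / cycle = 4.92308e-05/4.96689e-05 = 99.1 %.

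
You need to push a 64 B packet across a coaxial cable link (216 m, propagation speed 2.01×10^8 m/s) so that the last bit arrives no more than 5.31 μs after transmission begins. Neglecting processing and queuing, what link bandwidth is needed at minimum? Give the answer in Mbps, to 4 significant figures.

120.9 Mbps

L = 512 bits.
Propagation delay = 216 / 2.01e+08 = 1.07463 μs.
Transmission budget = 5.31 − 1.07463 = 4.23537 μs.
R ≥ L / t_tx = 512 bits / 4.23537e-06 s = 120.9 Mbps.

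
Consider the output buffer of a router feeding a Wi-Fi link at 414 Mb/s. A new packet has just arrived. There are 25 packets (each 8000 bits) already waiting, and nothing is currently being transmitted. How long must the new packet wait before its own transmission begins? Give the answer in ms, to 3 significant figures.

Each queued packet: L/R = 8000/414000000 = 0.0193237 ms.
25 queued → 0.483092 ms.
Queuing delay = 0.483 ms.

0.483 ms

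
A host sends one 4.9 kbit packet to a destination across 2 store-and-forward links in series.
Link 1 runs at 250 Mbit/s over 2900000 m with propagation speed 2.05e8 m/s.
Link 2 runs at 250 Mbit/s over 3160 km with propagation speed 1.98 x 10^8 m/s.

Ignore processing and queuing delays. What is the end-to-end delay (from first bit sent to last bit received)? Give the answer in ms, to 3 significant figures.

L = 4900 bits.
Transmission delay per hop = L/R = 4900/250000000 = 0.0196 ms; 2 hops → 0.0392 ms.
Propagation delays (d/s per hop): 14.1463, 15.9596 ms; sum = 30.1059 ms.
End-to-end = 30.1 ms.

30.1 ms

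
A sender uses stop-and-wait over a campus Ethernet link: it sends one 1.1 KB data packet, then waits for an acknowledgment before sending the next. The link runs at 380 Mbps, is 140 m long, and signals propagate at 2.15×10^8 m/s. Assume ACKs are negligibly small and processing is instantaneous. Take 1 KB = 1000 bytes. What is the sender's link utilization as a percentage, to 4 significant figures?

94.68 %

t_tx = L/R = 8800/380000000 = 2.31579e-05 s.
t_prop = 140/215000000 = 6.51163e-07 s; RTT = 1.30233e-06 s.
Cycle = t_tx + RTT = 2.44602e-05 s.
Utilization = t_tx / cycle = 2.31579e-05/2.44602e-05 = 94.68 %.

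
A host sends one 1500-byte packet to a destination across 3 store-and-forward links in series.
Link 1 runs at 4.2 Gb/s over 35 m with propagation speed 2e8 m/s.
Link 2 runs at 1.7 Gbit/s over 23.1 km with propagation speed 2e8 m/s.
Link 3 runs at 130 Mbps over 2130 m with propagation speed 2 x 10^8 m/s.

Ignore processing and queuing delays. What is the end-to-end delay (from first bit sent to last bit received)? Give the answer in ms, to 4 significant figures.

L = 1500 × 8 = 12000 bits.
Transmission delays (L/R per hop): 0.00285714, 0.00705882, 0.0923077 ms; sum = 0.102224 ms.
Propagation delays (d/s per hop): 0.000175, 0.1155, 0.01065 ms; sum = 0.126325 ms.
End-to-end = 0.2285 ms.

0.2285 ms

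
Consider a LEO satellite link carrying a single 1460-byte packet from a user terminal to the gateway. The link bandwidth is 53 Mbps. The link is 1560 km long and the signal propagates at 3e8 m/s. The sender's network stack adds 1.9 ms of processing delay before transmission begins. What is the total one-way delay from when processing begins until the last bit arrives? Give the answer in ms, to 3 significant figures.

L = 1460 × 8 = 11680 bits.
Transmission delay = L/R = 11680 / 53000000 = 0.220377 ms.
Propagation delay = d/s = 1560000 m / 300000000 m/s = 5.2 ms.
Plus processing delay 1.9 ms = 1.9 ms.
Total = 7.32 ms.

7.32 ms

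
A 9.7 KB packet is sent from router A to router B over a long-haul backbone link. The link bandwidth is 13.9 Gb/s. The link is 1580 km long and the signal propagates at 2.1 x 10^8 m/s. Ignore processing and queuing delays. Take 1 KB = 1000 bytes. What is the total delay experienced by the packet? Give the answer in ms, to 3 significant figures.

7.53 ms

L = 77600 bits.
Transmission delay = L/R = 77600 / 13900000000 = 0.00558273 ms.
Propagation delay = d/s = 1580000 m / 210000000 m/s = 7.52381 ms.
Total = 7.53 ms.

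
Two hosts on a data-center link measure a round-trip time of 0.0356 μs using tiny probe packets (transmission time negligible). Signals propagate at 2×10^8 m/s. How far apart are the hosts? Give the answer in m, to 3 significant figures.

One-way propagation = RTT/2 = 0.0178 μs.
d = s × t = 200000000 × 1.78e-08 = 3.56 m.

3.56 m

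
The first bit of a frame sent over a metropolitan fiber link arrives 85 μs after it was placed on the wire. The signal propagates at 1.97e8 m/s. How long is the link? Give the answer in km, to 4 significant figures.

16.75 km

d = s × t_prop = 197000000 × 8.5e-05 = 16.75 km.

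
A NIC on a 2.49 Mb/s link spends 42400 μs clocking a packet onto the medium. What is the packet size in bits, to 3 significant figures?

L = R × t_tx = 2490000 b/s × 0.0424 s = 105576 bits.

106000 bits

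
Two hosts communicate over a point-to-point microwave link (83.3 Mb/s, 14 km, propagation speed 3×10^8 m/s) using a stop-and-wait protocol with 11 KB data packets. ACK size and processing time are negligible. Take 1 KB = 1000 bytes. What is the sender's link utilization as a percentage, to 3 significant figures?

91.9 %

t_tx = L/R = 88000/83300000 = 0.00105642 s.
t_prop = 14000/300000000 = 4.66667e-05 s; RTT = 9.33333e-05 s.
Cycle = t_tx + RTT = 0.00114976 s.
Utilization = t_tx / cycle = 0.00105642/0.00114976 = 91.9 %.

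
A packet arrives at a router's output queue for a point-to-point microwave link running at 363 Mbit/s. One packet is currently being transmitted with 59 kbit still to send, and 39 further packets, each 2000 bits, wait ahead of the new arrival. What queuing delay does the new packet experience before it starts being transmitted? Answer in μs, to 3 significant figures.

Each queued packet: L/R = 2000/363000000 = 5.50964 μs.
39 queued → 214.876 μs.
Plus remaining 59000 bits of current packet: 162.534 μs.
Queuing delay = 377 μs.

377 μs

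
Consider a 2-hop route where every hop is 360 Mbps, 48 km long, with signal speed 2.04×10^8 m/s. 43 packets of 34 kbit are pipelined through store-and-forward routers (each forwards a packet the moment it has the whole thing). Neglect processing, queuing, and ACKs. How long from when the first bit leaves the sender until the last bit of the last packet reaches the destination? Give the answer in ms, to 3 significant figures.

Per-hop transmission t_tx = L/R = 34000/360000000 = 0.0944444 ms.
Per-hop propagation t_prop = 48000/204000000 = 0.235294 ms.
Pipeline fill: first packet needs 2·t_tx to clear all hops; remaining 42 packets each add one t_tx.
Total = (2+43-1)·t_tx + 2·t_prop = 44·0.0944444 + 2·0.235294 = 4.63 ms.

4.63 ms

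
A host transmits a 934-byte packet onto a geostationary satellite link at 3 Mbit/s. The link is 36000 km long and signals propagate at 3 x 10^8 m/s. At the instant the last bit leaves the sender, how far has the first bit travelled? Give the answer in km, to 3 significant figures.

747 km

t_tx = L/R = 7472/3000000 = 0.00249067 s.
Distance = s × t_tx = 300000000 × 0.00249067 = 747 km.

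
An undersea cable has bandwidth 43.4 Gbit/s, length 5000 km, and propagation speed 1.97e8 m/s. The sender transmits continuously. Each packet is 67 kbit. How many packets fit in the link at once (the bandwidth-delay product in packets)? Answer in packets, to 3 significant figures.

Propagation delay = 5000000 / 197000000 = 0.0253807 s.
BDP = R × t_prop = 43400000000 × 0.0253807 = 1101520000 bits.
In packets of 67000 bits: 16400 packets.

16400 packets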